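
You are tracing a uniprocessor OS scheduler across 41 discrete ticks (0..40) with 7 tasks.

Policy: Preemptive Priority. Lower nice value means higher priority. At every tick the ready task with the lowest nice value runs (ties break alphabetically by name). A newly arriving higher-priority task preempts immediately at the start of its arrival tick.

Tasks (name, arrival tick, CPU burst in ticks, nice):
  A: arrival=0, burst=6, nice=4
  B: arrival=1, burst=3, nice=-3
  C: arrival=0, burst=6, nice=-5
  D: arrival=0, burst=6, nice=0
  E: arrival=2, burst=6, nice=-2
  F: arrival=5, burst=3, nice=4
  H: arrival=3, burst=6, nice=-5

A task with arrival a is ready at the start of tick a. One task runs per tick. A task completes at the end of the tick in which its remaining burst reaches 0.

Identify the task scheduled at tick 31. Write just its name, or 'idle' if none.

running at tick 31 = A

t=0: ready={A,C,D} → run C
t=1: ready={A,B,C,D} → run C
t=2: ready={A,B,C,D,E} → run C
t=3: ready={A,B,C,D,E,H} → run C
t=4: ready={A,B,C,D,E,H} → run C
t=5: ready={A,B,C,D,E,F,H} → run C
t=6: ready={A,B,D,E,F,H} → run H
t=7: ready={A,B,D,E,F,H} → run H
t=8: ready={A,B,D,E,F,H} → run H
t=9: ready={A,B,D,E,F,H} → run H
t=10: ready={A,B,D,E,F,H} → run H
t=11: ready={A,B,D,E,F,H} → run H
t=12: ready={A,B,D,E,F} → run B
t=13: ready={A,B,D,E,F} → run B
t=14: ready={A,B,D,E,F} → run B
t=15: ready={A,D,E,F} → run E
t=16: ready={A,D,E,F} → run E
t=17: ready={A,D,E,F} → run E
t=18: ready={A,D,E,F} → run E
t=19: ready={A,D,E,F} → run E
t=20: ready={A,D,E,F} → run E
t=21: ready={A,D,F} → run D
t=22: ready={A,D,F} → run D
t=23: ready={A,D,F} → run D
t=24: ready={A,D,F} → run D
t=25: ready={A,D,F} → run D
t=26: ready={A,D,F} → run D
t=27: ready={A,F} → run A
t=28: ready={A,F} → run A
t=29: ready={A,F} → run A
t=30: ready={A,F} → run A
t=31: ready={A,F} → run A
t=32: ready={A,F} → run A
t=33: ready={F} → run F
t=34: ready={F} → run F
t=35: ready={F} → run F
t=36: (idle)
t=37: (idle)
t=38: (idle)
t=39: (idle)
t=40: (idle)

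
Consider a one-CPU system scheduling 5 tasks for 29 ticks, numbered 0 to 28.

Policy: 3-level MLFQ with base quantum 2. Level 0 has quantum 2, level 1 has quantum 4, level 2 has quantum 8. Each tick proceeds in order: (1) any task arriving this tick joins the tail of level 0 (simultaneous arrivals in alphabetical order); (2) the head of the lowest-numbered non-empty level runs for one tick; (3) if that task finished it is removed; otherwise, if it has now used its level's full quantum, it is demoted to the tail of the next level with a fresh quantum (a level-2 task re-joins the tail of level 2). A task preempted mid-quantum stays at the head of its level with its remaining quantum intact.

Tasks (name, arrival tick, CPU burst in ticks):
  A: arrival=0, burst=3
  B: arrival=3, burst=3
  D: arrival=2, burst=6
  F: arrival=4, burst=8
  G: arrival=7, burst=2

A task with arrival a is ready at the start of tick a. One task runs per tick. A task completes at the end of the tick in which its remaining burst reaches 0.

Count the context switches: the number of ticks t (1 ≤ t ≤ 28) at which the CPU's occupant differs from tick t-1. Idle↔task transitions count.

context switches = 9

t=0: L0/L1/L2 = A/-/- → run A
t=1: L0/L1/L2 = A/-/- → run A
t=2: L0/L1/L2 = D/A/- → run D
t=3: L0/L1/L2 = DB/A/- → run D
t=4: L0/L1/L2 = BF/AD/- → run B
t=5: L0/L1/L2 = BF/AD/- → run B
t=6: L0/L1/L2 = F/ADB/- → run F
t=7: L0/L1/L2 = FG/ADB/- → run F
t=8: L0/L1/L2 = G/ADBF/- → run G
t=9: L0/L1/L2 = G/ADBF/- → run G
t=10: L0/L1/L2 = -/ADBF/- → run A
t=11: L0/L1/L2 = -/DBF/- → run D
t=12: L0/L1/L2 = -/DBF/- → run D
t=13: L0/L1/L2 = -/DBF/- → run D
t=14: L0/L1/L2 = -/DBF/- → run D
t=15: L0/L1/L2 = -/BF/- → run B
t=16: L0/L1/L2 = -/F/- → run F
t=17: L0/L1/L2 = -/F/- → run F
t=18: L0/L1/L2 = -/F/- → run F
t=19: L0/L1/L2 = -/F/- → run F
t=20: L0/L1/L2 = -/-/F → run F
t=21: L0/L1/L2 = -/-/F → run F
t=22: (idle)
t=23: (idle)
t=24: (idle)
t=25: (idle)
t=26: (idle)
t=27: (idle)
t=28: (idle)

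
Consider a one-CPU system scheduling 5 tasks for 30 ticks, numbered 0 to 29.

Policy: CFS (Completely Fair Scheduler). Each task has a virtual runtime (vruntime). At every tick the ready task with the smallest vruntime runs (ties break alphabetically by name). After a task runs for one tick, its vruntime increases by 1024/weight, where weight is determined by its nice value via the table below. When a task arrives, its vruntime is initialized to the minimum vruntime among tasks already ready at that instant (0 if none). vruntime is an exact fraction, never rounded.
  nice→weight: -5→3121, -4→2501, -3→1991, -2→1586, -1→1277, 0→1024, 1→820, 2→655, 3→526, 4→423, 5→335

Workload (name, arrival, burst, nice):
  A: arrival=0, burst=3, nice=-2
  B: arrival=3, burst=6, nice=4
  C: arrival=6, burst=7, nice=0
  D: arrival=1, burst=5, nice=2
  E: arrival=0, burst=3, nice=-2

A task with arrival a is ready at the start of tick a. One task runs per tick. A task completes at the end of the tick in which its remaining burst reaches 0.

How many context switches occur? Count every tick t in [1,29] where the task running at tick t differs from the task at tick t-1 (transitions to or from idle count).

t=0: vr[A=0 E=0] → run A
t=1: vr[A=512/793 D=0 E=0] → run D
t=2: vr[A=512/793 D=1024/655 E=0] → run E
t=3: vr[A=512/793 B=512/793 D=1024/655 E=512/793] → run A
t=4: vr[A=1024/793 B=512/793 D=1024/655 E=512/793] → run B
t=5: vr[A=1024/793 B=1028608/335439 D=1024/655 E=512/793] → run E
t=6: vr[A=1024/793 B=1028608/335439 C=1024/793 D=1024/655 E=1024/793] → run A
t=7: vr[B=1028608/335439 C=1024/793 D=1024/655 E=1024/793] → run C
t=8: vr[B=1028608/335439 C=1817/793 D=1024/655 E=1024/793] → run E
t=9: vr[B=1028608/335439 C=1817/793 D=1024/655] → run D
t=10: vr[B=1028608/335439 C=1817/793 D=2048/655] → run C
t=11: vr[B=1028608/335439 C=2610/793 D=2048/655] → run B
t=12: vr[B=1840640/335439 C=2610/793 D=2048/655] → run D
t=13: vr[B=1840640/335439 C=2610/793 D=3072/655] → run C
t=14: vr[B=1840640/335439 C=3403/793 D=3072/655] → run C
t=15: vr[B=1840640/335439 C=4196/793 D=3072/655] → run D
t=16: vr[B=1840640/335439 C=4196/793 D=4096/655] → run C
t=17: vr[B=1840640/335439 C=4989/793 D=4096/655] → run B
t=18: vr[B=884224/111813 C=4989/793 D=4096/655] → run D
t=19: vr[B=884224/111813 C=4989/793] → run C
t=20: vr[B=884224/111813 C=5782/793] → run C
t=21: vr[B=884224/111813] → run B
t=22: vr[B=3464704/335439] → run B
t=23: vr[B=4276736/335439] → run B
t=24: (idle)
t=25: (idle)
t=26: (idle)
t=27: (idle)
t=28: (idle)
t=29: (idle)

context switches = 20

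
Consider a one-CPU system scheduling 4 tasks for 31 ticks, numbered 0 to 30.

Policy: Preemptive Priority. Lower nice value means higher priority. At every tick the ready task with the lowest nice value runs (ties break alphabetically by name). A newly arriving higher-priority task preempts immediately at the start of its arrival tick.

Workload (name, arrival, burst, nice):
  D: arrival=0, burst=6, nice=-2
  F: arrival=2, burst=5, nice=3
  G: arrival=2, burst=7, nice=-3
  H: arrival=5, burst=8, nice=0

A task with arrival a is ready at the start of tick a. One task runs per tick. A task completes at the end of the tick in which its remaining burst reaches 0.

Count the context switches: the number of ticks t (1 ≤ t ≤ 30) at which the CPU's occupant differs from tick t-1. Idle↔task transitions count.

context switches = 5

t=0: ready={D} → run D
t=1: ready={D} → run D
t=2: ready={D,F,G} → run G
t=3: ready={D,F,G} → run G
t=4: ready={D,F,G} → run G
t=5: ready={D,F,G,H} → run G
t=6: ready={D,F,G,H} → run G
t=7: ready={D,F,G,H} → run G
t=8: ready={D,F,G,H} → run G
t=9: ready={D,F,H} → run D
t=10: ready={D,F,H} → run D
t=11: ready={D,F,H} → run D
t=12: ready={D,F,H} → run D
t=13: ready={F,H} → run H
t=14: ready={F,H} → run H
t=15: ready={F,H} → run H
t=16: ready={F,H} → run H
t=17: ready={F,H} → run H
t=18: ready={F,H} → run H
t=19: ready={F,H} → run H
t=20: ready={F,H} → run H
t=21: ready={F} → run F
t=22: ready={F} → run F
t=23: ready={F} → run F
t=24: ready={F} → run F
t=25: ready={F} → run F
t=26: (idle)
t=27: (idle)
t=28: (idle)
t=29: (idle)
t=30: (idle)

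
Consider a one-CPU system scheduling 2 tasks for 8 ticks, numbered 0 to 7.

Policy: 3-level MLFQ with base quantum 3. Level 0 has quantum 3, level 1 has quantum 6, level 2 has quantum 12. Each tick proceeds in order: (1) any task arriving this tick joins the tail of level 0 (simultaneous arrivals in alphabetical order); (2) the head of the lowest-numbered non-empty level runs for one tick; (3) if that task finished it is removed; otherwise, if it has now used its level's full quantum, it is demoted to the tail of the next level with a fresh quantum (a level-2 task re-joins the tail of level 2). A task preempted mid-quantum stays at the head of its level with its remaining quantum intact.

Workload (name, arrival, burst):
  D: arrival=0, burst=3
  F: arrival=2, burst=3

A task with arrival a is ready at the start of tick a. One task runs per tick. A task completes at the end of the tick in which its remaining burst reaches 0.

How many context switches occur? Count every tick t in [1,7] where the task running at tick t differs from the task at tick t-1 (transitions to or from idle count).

t=0: L0/L1/L2 = D/-/- → run D
t=1: L0/L1/L2 = D/-/- → run D
t=2: L0/L1/L2 = DF/-/- → run D
t=3: L0/L1/L2 = F/-/- → run F
t=4: L0/L1/L2 = F/-/- → run F
t=5: L0/L1/L2 = F/-/- → run F
t=6: (idle)
t=7: (idle)

context switches = 2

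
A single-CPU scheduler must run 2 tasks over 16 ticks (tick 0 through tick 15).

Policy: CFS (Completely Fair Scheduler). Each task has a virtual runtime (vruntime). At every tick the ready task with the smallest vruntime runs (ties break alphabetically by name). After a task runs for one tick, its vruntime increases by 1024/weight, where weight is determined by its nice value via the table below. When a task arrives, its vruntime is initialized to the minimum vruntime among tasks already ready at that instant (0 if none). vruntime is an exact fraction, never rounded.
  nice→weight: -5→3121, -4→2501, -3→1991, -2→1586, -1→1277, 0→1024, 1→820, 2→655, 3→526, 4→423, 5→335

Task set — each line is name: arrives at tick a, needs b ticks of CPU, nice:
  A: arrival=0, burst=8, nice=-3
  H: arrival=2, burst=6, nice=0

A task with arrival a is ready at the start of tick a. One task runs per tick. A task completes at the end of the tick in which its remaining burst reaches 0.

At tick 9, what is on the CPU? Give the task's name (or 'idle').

running at tick 9 = A

t=0: vr[A=0] → run A
t=1: vr[A=1024/1991] → run A
t=2: vr[A=2048/1991 H=2048/1991] → run A
t=3: vr[A=3072/1991 H=2048/1991] → run H
t=4: vr[A=3072/1991 H=4039/1991] → run A
t=5: vr[A=4096/1991 H=4039/1991] → run H
t=6: vr[A=4096/1991 H=6030/1991] → run A
t=7: vr[A=5120/1991 H=6030/1991] → run A
t=8: vr[A=6144/1991 H=6030/1991] → run H
t=9: vr[A=6144/1991 H=8021/1991] → run A
t=10: vr[A=7168/1991 H=8021/1991] → run A
t=11: vr[H=8021/1991] → run H
t=12: vr[H=10012/1991] → run H
t=13: vr[H=12003/1991] → run H
t=14: (idle)
t=15: (idle)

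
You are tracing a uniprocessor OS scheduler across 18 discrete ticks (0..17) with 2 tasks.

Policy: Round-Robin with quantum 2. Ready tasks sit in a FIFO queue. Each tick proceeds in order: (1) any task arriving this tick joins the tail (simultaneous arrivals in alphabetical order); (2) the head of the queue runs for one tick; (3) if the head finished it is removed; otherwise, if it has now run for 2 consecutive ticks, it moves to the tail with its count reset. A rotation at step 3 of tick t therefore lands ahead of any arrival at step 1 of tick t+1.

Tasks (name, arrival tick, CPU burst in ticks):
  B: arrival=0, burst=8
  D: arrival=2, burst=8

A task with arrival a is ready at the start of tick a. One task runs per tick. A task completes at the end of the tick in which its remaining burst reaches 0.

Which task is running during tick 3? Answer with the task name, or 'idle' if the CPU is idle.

t=0: queue=[B] q_used=0 → run B
t=1: queue=[B] q_used=1 → run B
t=2: queue=[B,D] q_used=0 → run B
t=3: queue=[B,D] q_used=1 → run B
t=4: queue=[D,B] q_used=0 → run D
t=5: queue=[D,B] q_used=1 → run D
t=6: queue=[B,D] q_used=0 → run B
t=7: queue=[B,D] q_used=1 → run B
t=8: queue=[D,B] q_used=0 → run D
t=9: queue=[D,B] q_used=1 → run D
t=10: queue=[B,D] q_used=0 → run B
t=11: queue=[B,D] q_used=1 → run B
t=12: queue=[D] q_used=0 → run D
t=13: queue=[D] q_used=1 → run D
t=14: queue=[D] q_used=0 → run D
t=15: queue=[D] q_used=1 → run D
t=16: (idle)
t=17: (idle)

running at tick 3 = B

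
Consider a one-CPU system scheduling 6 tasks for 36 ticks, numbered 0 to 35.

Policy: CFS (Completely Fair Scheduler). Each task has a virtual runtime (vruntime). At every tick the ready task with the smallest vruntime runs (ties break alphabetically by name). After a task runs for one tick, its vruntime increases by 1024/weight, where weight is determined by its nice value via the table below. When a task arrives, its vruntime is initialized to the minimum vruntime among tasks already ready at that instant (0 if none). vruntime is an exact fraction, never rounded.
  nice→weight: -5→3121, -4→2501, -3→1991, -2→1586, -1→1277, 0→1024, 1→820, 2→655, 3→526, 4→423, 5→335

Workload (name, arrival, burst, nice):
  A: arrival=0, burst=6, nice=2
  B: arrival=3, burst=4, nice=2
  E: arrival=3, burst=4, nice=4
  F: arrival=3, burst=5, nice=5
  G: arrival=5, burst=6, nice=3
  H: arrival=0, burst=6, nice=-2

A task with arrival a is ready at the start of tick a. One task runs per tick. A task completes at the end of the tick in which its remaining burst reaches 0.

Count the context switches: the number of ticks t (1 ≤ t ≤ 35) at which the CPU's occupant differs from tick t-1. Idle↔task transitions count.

context switches = 29

t=0: vr[A=0 H=0] → run A
t=1: vr[A=1024/655 H=0] → run H
t=2: vr[A=1024/655 H=512/793] → run H
t=3: vr[A=1024/655 B=1024/793 E=1024/793 F=1024/793 H=1024/793] → run B
t=4: vr[A=1024/655 B=1482752/519415 E=1024/793 F=1024/793 H=1024/793] → run E
t=5: vr[A=1024/655 B=1482752/519415 E=1245184/335439 F=1024/793 G=1024/793 H=1024/793] → run F
t=6: vr[A=1024/655 B=1482752/519415 E=1245184/335439 F=1155072/265655 G=1024/793 H=1024/793] → run G
t=7: vr[A=1024/655 B=1482752/519415 E=1245184/335439 F=1155072/265655 G=675328/208559 H=1024/793] → run H
t=8: vr[A=1024/655 B=1482752/519415 E=1245184/335439 F=1155072/265655 G=675328/208559 H=1536/793] → run A
t=9: vr[A=2048/655 B=1482752/519415 E=1245184/335439 F=1155072/265655 G=675328/208559 H=1536/793] → run H
t=10: vr[A=2048/655 B=1482752/519415 E=1245184/335439 F=1155072/265655 G=675328/208559 H=2048/793] → run H
t=11: vr[A=2048/655 B=1482752/519415 E=1245184/335439 F=1155072/265655 G=675328/208559 H=2560/793] → run B
t=12: vr[A=2048/655 B=2294784/519415 E=1245184/335439 F=1155072/265655 G=675328/208559 H=2560/793] → run A
t=13: vr[A=3072/655 B=2294784/519415 E=1245184/335439 F=1155072/265655 G=675328/208559 H=2560/793] → run H
t=14: vr[A=3072/655 B=2294784/519415 E=1245184/335439 F=1155072/265655 G=675328/208559] → run G
t=15: vr[A=3072/655 B=2294784/519415 E=1245184/335439 F=1155072/265655 G=1081344/208559] → run E
t=16: vr[A=3072/655 B=2294784/519415 E=2057216/335439 F=1155072/265655 G=1081344/208559] → run F
t=17: vr[A=3072/655 B=2294784/519415 E=2057216/335439 F=1967104/265655 G=1081344/208559] → run B
t=18: vr[A=3072/655 B=3106816/519415 E=2057216/335439 F=1967104/265655 G=1081344/208559] → run A
t=19: vr[A=4096/655 B=3106816/519415 E=2057216/335439 F=1967104/265655 G=1081344/208559] → run G
t=20: vr[A=4096/655 B=3106816/519415 E=2057216/335439 F=1967104/265655 G=1487360/208559] → run B
t=21: vr[A=4096/655 E=2057216/335439 F=1967104/265655 G=1487360/208559] → run E
t=22: vr[A=4096/655 E=956416/111813 F=1967104/265655 G=1487360/208559] → run A
t=23: vr[A=1024/131 E=956416/111813 F=1967104/265655 G=1487360/208559] → run G
t=24: vr[A=1024/131 E=956416/111813 F=1967104/265655 G=1893376/208559] → run F
t=25: vr[A=1024/131 E=956416/111813 F=2779136/265655 G=1893376/208559] → run A
t=26: vr[E=956416/111813 F=2779136/265655 G=1893376/208559] → run E
t=27: vr[F=2779136/265655 G=1893376/208559] → run G
t=28: vr[F=2779136/265655 G=2299392/208559] → run F
t=29: vr[F=3591168/265655 G=2299392/208559] → run G
t=30: vr[F=3591168/265655] → run F
t=31: (idle)
t=32: (idle)
t=33: (idle)
t=34: (idle)
t=35: (idle)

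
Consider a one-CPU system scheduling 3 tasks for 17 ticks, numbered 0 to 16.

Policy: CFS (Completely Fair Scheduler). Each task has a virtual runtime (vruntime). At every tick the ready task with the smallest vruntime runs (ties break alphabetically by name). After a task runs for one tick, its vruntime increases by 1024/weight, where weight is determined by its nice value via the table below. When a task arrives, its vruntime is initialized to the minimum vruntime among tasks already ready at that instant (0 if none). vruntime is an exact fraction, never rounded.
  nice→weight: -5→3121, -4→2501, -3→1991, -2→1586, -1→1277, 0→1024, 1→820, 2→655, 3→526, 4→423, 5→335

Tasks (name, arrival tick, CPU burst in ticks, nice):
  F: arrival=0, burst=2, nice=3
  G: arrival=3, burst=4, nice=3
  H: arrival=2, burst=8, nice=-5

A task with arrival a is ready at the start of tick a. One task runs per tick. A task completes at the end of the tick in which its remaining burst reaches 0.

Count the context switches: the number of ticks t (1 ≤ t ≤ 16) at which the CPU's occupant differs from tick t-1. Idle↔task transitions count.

t=0: vr[F=0] → run F
t=1: vr[F=512/263] → run F
t=2: vr[H=0] → run H
t=3: vr[G=1024/3121 H=1024/3121] → run G
t=4: vr[G=1867264/820823 H=1024/3121] → run H
t=5: vr[G=1867264/820823 H=2048/3121] → run H
t=6: vr[G=1867264/820823 H=3072/3121] → run H
t=7: vr[G=1867264/820823 H=4096/3121] → run H
t=8: vr[G=1867264/820823 H=5120/3121] → run H
t=9: vr[G=1867264/820823 H=6144/3121] → run H
t=10: vr[G=1867264/820823 H=7168/3121] → run G
t=11: vr[G=3465216/820823 H=7168/3121] → run H
t=12: vr[G=3465216/820823] → run G
t=13: vr[G=5063168/820823] → run G
t=14: (idle)
t=15: (idle)
t=16: (idle)

context switches = 7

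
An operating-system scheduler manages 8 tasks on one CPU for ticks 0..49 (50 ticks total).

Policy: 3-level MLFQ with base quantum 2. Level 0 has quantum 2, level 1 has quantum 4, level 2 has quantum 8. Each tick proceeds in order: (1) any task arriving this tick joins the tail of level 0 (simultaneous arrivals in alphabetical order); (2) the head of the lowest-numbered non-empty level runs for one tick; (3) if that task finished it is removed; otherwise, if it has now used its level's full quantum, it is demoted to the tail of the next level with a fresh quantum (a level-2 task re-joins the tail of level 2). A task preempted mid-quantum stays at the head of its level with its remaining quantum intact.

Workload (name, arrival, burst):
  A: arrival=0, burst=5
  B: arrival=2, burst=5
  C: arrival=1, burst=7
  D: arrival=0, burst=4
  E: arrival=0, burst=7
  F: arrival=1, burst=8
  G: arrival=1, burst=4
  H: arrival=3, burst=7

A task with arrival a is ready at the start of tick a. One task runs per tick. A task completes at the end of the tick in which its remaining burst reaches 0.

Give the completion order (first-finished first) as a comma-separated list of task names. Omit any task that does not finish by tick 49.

t=0: L0/L1/L2 = ADE/-/- → run A
t=1: L0/L1/L2 = ADECFG/-/- → run A
t=2: L0/L1/L2 = DECFGB/A/- → run D
t=3: L0/L1/L2 = DECFGBH/A/- → run D
t=4: L0/L1/L2 = ECFGBH/AD/- → run E
t=5: L0/L1/L2 = ECFGBH/AD/- → run E
t=6: L0/L1/L2 = CFGBH/ADE/- → run C
t=7: L0/L1/L2 = CFGBH/ADE/- → run C
t=8: L0/L1/L2 = FGBH/ADEC/- → run F
t=9: L0/L1/L2 = FGBH/ADEC/- → run F
t=10: L0/L1/L2 = GBH/ADECF/- → run G
t=11: L0/L1/L2 = GBH/ADECF/- → run G
t=12: L0/L1/L2 = BH/ADECFG/- → run B
t=13: L0/L1/L2 = BH/ADECFG/- → run B
t=14: L0/L1/L2 = H/ADECFGB/- → run H
t=15: L0/L1/L2 = H/ADECFGB/- → run H
t=16: L0/L1/L2 = -/ADECFGBH/- → run A
t=17: L0/L1/L2 = -/ADECFGBH/- → run A
t=18: L0/L1/L2 = -/ADECFGBH/- → run A
t=19: L0/L1/L2 = -/DECFGBH/- → run D
t=20: L0/L1/L2 = -/DECFGBH/- → run D
t=21: L0/L1/L2 = -/ECFGBH/- → run E
t=22: L0/L1/L2 = -/ECFGBH/- → run E
t=23: L0/L1/L2 = -/ECFGBH/- → run E
t=24: L0/L1/L2 = -/ECFGBH/- → run E
t=25: L0/L1/L2 = -/CFGBH/E → run C
t=26: L0/L1/L2 = -/CFGBH/E → run C
t=27: L0/L1/L2 = -/CFGBH/E → run C
t=28: L0/L1/L2 = -/CFGBH/E → run C
t=29: L0/L1/L2 = -/FGBH/EC → run F
t=30: L0/L1/L2 = -/FGBH/EC → run F
t=31: L0/L1/L2 = -/FGBH/EC → run F
t=32: L0/L1/L2 = -/FGBH/EC → run F
t=33: L0/L1/L2 = -/GBH/ECF → run G
t=34: L0/L1/L2 = -/GBH/ECF → run G
t=35: L0/L1/L2 = -/BH/ECF → run B
t=36: L0/L1/L2 = -/BH/ECF → run B
t=37: L0/L1/L2 = -/BH/ECF → run B
t=38: L0/L1/L2 = -/H/ECF → run H
t=39: L0/L1/L2 = -/H/ECF → run H
t=40: L0/L1/L2 = -/H/ECF → run H
t=41: L0/L1/L2 = -/H/ECF → run H
t=42: L0/L1/L2 = -/-/ECFH → run E
t=43: L0/L1/L2 = -/-/CFH → run C
t=44: L0/L1/L2 = -/-/FH → run F
t=45: L0/L1/L2 = -/-/FH → run F
t=46: L0/L1/L2 = -/-/H → run H
t=47: (idle)
t=48: (idle)
t=49: (idle)

completion order = A, D, G, B, E, C, F, H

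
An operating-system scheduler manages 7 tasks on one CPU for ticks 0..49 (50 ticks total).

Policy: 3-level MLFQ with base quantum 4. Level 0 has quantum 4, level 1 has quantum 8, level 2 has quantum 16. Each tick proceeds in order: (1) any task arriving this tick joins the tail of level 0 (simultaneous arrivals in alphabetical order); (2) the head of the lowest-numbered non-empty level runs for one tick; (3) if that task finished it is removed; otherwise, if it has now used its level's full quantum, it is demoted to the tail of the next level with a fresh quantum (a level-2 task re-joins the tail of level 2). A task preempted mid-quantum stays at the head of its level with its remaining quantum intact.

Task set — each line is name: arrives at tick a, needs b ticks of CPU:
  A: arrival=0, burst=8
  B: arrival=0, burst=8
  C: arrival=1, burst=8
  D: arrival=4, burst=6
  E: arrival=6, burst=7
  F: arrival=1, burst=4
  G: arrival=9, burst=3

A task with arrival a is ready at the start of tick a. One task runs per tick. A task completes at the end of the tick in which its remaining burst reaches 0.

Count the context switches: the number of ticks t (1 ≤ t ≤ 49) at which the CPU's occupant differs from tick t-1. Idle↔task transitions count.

t=0: L0/L1/L2 = AB/-/- → run A
t=1: L0/L1/L2 = ABCF/-/- → run A
t=2: L0/L1/L2 = ABCF/-/- → run A
t=3: L0/L1/L2 = ABCF/-/- → run A
t=4: L0/L1/L2 = BCFD/A/- → run B
t=5: L0/L1/L2 = BCFD/A/- → run B
t=6: L0/L1/L2 = BCFDE/A/- → run B
t=7: L0/L1/L2 = BCFDE/A/- → run B
t=8: L0/L1/L2 = CFDE/AB/- → run C
t=9: L0/L1/L2 = CFDEG/AB/- → run C
t=10: L0/L1/L2 = CFDEG/AB/- → run C
t=11: L0/L1/L2 = CFDEG/AB/- → run C
t=12: L0/L1/L2 = FDEG/ABC/- → run F
t=13: L0/L1/L2 = FDEG/ABC/- → run F
t=14: L0/L1/L2 = FDEG/ABC/- → run F
t=15: L0/L1/L2 = FDEG/ABC/- → run F
t=16: L0/L1/L2 = DEG/ABC/- → run D
t=17: L0/L1/L2 = DEG/ABC/- → run D
t=18: L0/L1/L2 = DEG/ABC/- → run D
t=19: L0/L1/L2 = DEG/ABC/- → run D
t=20: L0/L1/L2 = EG/ABCD/- → run E
t=21: L0/L1/L2 = EG/ABCD/- → run E
t=22: L0/L1/L2 = EG/ABCD/- → run E
t=23: L0/L1/L2 = EG/ABCD/- → run E
t=24: L0/L1/L2 = G/ABCDE/- → run G
t=25: L0/L1/L2 = G/ABCDE/- → run G
t=26: L0/L1/L2 = G/ABCDE/- → run G
t=27: L0/L1/L2 = -/ABCDE/- → run A
t=28: L0/L1/L2 = -/ABCDE/- → run A
t=29: L0/L1/L2 = -/ABCDE/- → run A
t=30: L0/L1/L2 = -/ABCDE/- → run A
t=31: L0/L1/L2 = -/BCDE/- → run B
t=32: L0/L1/L2 = -/BCDE/- → run B
t=33: L0/L1/L2 = -/BCDE/- → run B
t=34: L0/L1/L2 = -/BCDE/- → run B
t=35: L0/L1/L2 = -/CDE/- → run C
t=36: L0/L1/L2 = -/CDE/- → run C
t=37: L0/L1/L2 = -/CDE/- → run C
t=38: L0/L1/L2 = -/CDE/- → run C
t=39: L0/L1/L2 = -/DE/- → run D
t=40: L0/L1/L2 = -/DE/- → run D
t=41: L0/L1/L2 = -/E/- → run E
t=42: L0/L1/L2 = -/E/- → run E
t=43: L0/L1/L2 = -/E/- → run E
t=44: (idle)
t=45: (idle)
t=46: (idle)
t=47: (idle)
t=48: (idle)
t=49: (idle)

context switches = 12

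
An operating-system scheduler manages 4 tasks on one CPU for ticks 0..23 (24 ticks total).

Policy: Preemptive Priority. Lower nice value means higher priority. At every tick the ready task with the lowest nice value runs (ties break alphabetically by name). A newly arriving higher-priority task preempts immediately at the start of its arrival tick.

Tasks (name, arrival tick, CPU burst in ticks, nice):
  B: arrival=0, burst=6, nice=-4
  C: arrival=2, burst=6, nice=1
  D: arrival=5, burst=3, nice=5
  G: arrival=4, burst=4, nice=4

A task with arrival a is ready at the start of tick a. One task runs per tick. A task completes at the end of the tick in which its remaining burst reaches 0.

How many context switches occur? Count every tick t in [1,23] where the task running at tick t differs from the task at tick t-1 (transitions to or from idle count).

context switches = 4

t=0: ready={B} → run B
t=1: ready={B} → run B
t=2: ready={B,C} → run B
t=3: ready={B,C} → run B
t=4: ready={B,C,G} → run B
t=5: ready={B,C,D,G} → run B
t=6: ready={C,D,G} → run C
t=7: ready={C,D,G} → run C
t=8: ready={C,D,G} → run C
t=9: ready={C,D,G} → run C
t=10: ready={C,D,G} → run C
t=11: ready={C,D,G} → run C
t=12: ready={D,G} → run G
t=13: ready={D,G} → run G
t=14: ready={D,G} → run G
t=15: ready={D,G} → run G
t=16: ready={D} → run D
t=17: ready={D} → run D
t=18: ready={D} → run D
t=19: (idle)
t=20: (idle)
t=21: (idle)
t=22: (idle)
t=23: (idle)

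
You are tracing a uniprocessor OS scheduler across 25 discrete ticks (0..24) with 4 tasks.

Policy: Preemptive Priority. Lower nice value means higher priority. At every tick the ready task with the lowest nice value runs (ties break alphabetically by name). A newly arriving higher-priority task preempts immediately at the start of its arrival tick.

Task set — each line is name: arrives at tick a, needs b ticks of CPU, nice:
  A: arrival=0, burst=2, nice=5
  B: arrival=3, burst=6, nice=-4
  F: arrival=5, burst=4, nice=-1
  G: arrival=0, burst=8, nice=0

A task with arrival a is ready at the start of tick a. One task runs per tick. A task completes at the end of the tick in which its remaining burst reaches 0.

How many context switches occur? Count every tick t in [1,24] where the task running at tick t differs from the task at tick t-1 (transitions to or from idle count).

t=0: ready={A,G} → run G
t=1: ready={A,G} → run G
t=2: ready={A,G} → run G
t=3: ready={A,B,G} → run B
t=4: ready={A,B,G} → run B
t=5: ready={A,B,F,G} → run B
t=6: ready={A,B,F,G} → run B
t=7: ready={A,B,F,G} → run B
t=8: ready={A,B,F,G} → run B
t=9: ready={A,F,G} → run F
t=10: ready={A,F,G} → run F
t=11: ready={A,F,G} → run F
t=12: ready={A,F,G} → run F
t=13: ready={A,G} → run G
t=14: ready={A,G} → run G
t=15: ready={A,G} → run G
t=16: ready={A,G} → run G
t=17: ready={A,G} → run G
t=18: ready={A} → run A
t=19: ready={A} → run A
t=20: (idle)
t=21: (idle)
t=22: (idle)
t=23: (idle)
t=24: (idle)

context switches = 5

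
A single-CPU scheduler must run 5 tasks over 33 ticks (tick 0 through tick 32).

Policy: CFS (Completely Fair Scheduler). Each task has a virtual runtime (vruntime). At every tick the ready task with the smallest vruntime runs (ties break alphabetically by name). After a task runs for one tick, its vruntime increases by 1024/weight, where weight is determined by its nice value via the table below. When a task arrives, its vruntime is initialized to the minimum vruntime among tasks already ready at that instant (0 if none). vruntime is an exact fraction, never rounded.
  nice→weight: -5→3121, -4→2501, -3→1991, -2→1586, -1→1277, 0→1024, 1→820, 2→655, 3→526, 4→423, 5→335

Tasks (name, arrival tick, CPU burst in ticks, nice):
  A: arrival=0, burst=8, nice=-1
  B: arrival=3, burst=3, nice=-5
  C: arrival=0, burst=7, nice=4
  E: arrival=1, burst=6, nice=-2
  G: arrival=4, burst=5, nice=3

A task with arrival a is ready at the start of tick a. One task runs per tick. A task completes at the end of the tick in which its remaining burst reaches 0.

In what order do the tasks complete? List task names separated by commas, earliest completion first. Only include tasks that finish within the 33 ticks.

t=0: vr[A=0 C=0] → run A
t=1: vr[A=1024/1277 C=0 E=0] → run C
t=2: vr[A=1024/1277 C=1024/423 E=0] → run E
t=3: vr[A=1024/1277 B=512/793 C=1024/423 E=512/793] → run B
t=4: vr[A=1024/1277 B=2409984/2474953 C=1024/423 E=512/793 G=512/793] → run E
t=5: vr[A=1024/1277 B=2409984/2474953 C=1024/423 E=1024/793 G=512/793] → run G
t=6: vr[A=1024/1277 B=2409984/2474953 C=1024/423 E=1024/793 G=540672/208559] → run A
t=7: vr[A=2048/1277 B=2409984/2474953 C=1024/423 E=1024/793 G=540672/208559] → run B
t=8: vr[A=2048/1277 B=3222016/2474953 C=1024/423 E=1024/793 G=540672/208559] → run E
t=9: vr[A=2048/1277 B=3222016/2474953 C=1024/423 E=1536/793 G=540672/208559] → run B
t=10: vr[A=2048/1277 C=1024/423 E=1536/793 G=540672/208559] → run A
t=11: vr[A=3072/1277 C=1024/423 E=1536/793 G=540672/208559] → run E
t=12: vr[A=3072/1277 C=1024/423 E=2048/793 G=540672/208559] → run A
t=13: vr[A=4096/1277 C=1024/423 E=2048/793 G=540672/208559] → run C
t=14: vr[A=4096/1277 C=2048/423 E=2048/793 G=540672/208559] → run E
t=15: vr[A=4096/1277 C=2048/423 E=2560/793 G=540672/208559] → run G
t=16: vr[A=4096/1277 C=2048/423 E=2560/793 G=946688/208559] → run A
t=17: vr[A=5120/1277 C=2048/423 E=2560/793 G=946688/208559] → run E
t=18: vr[A=5120/1277 C=2048/423 G=946688/208559] → run A
t=19: vr[A=6144/1277 C=2048/423 G=946688/208559] → run G
t=20: vr[A=6144/1277 C=2048/423 G=1352704/208559] → run A
t=21: vr[A=7168/1277 C=2048/423 G=1352704/208559] → run C
t=22: vr[A=7168/1277 C=1024/141 G=1352704/208559] → run A
t=23: vr[C=1024/141 G=1352704/208559] → run G
t=24: vr[C=1024/141 G=1758720/208559] → run C
t=25: vr[C=4096/423 G=1758720/208559] → run G
t=26: vr[C=4096/423] → run C
t=27: vr[C=5120/423] → run C
t=28: vr[C=2048/141] → run C
t=29: (idle)
t=30: (idle)
t=31: (idle)
t=32: (idle)

completion order = B, E, A, G, C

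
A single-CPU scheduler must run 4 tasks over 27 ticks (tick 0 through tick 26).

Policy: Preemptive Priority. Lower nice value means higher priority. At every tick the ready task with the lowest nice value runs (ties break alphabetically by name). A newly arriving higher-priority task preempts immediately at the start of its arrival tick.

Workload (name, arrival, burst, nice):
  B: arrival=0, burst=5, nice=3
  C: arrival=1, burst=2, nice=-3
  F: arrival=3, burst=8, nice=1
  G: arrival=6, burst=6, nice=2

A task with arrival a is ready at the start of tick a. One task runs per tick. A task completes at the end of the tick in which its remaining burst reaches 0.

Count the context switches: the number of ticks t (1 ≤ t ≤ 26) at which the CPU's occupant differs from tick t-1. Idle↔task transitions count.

t=0: ready={B} → run B
t=1: ready={B,C} → run C
t=2: ready={B,C} → run C
t=3: ready={B,F} → run F
t=4: ready={B,F} → run F
t=5: ready={B,F} → run F
t=6: ready={B,F,G} → run F
t=7: ready={B,F,G} → run F
t=8: ready={B,F,G} → run F
t=9: ready={B,F,G} → run F
t=10: ready={B,F,G} → run F
t=11: ready={B,G} → run G
t=12: ready={B,G} → run G
t=13: ready={B,G} → run G
t=14: ready={B,G} → run G
t=15: ready={B,G} → run G
t=16: ready={B,G} → run G
t=17: ready={B} → run B
t=18: ready={B} → run B
t=19: ready={B} → run B
t=20: ready={B} → run B
t=21: (idle)
t=22: (idle)
t=23: (idle)
t=24: (idle)
t=25: (idle)
t=26: (idle)

context switches = 5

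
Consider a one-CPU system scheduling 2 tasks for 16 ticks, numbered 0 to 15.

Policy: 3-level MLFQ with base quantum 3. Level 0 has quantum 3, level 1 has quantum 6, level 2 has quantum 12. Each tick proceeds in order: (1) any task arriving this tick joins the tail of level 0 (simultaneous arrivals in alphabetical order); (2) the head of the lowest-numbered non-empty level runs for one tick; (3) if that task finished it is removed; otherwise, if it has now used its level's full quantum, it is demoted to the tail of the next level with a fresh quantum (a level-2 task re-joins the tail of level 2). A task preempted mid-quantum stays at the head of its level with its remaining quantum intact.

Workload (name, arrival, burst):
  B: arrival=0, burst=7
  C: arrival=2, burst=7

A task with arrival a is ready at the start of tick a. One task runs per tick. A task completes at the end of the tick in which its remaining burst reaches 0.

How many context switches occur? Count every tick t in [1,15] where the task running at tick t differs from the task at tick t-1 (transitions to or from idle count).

t=0: L0/L1/L2 = B/-/- → run B
t=1: L0/L1/L2 = B/-/- → run B
t=2: L0/L1/L2 = BC/-/- → run B
t=3: L0/L1/L2 = C/B/- → run C
t=4: L0/L1/L2 = C/B/- → run C
t=5: L0/L1/L2 = C/B/- → run C
t=6: L0/L1/L2 = -/BC/- → run B
t=7: L0/L1/L2 = -/BC/- → run B
t=8: L0/L1/L2 = -/BC/- → run B
t=9: L0/L1/L2 = -/BC/- → run B
t=10: L0/L1/L2 = -/C/- → run C
t=11: L0/L1/L2 = -/C/- → run C
t=12: L0/L1/L2 = -/C/- → run C
t=13: L0/L1/L2 = -/C/- → run C
t=14: (idle)
t=15: (idle)

context switches = 4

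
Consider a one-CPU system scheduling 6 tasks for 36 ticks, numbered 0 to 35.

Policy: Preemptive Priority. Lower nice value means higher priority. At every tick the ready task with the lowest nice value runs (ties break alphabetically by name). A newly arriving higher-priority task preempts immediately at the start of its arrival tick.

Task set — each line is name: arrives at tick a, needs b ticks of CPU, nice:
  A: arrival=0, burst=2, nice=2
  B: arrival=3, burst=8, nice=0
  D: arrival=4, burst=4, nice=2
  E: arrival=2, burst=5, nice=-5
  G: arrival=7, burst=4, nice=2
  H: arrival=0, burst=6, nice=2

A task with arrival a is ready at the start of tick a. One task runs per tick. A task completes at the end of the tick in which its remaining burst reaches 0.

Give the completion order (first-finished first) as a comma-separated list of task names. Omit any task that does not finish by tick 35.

completion order = A, E, B, D, G, H

t=0: ready={A,H} → run A
t=1: ready={A,H} → run A
t=2: ready={E,H} → run E
t=3: ready={B,E,H} → run E
t=4: ready={B,D,E,H} → run E
t=5: ready={B,D,E,H} → run E
t=6: ready={B,D,E,H} → run E
t=7: ready={B,D,G,H} → run B
t=8: ready={B,D,G,H} → run B
t=9: ready={B,D,G,H} → run B
t=10: ready={B,D,G,H} → run B
t=11: ready={B,D,G,H} → run B
t=12: ready={B,D,G,H} → run B
t=13: ready={B,D,G,H} → run B
t=14: ready={B,D,G,H} → run B
t=15: ready={D,G,H} → run D
t=16: ready={D,G,H} → run D
t=17: ready={D,G,H} → run D
t=18: ready={D,G,H} → run D
t=19: ready={G,H} → run G
t=20: ready={G,H} → run G
t=21: ready={G,H} → run G
t=22: ready={G,H} → run G
t=23: ready={H} → run H
t=24: ready={H} → run H
t=25: ready={H} → run H
t=26: ready={H} → run H
t=27: ready={H} → run H
t=28: ready={H} → run H
t=29: (idle)
t=30: (idle)
t=31: (idle)
t=32: (idle)
t=33: (idle)
t=34: (idle)
t=35: (idle)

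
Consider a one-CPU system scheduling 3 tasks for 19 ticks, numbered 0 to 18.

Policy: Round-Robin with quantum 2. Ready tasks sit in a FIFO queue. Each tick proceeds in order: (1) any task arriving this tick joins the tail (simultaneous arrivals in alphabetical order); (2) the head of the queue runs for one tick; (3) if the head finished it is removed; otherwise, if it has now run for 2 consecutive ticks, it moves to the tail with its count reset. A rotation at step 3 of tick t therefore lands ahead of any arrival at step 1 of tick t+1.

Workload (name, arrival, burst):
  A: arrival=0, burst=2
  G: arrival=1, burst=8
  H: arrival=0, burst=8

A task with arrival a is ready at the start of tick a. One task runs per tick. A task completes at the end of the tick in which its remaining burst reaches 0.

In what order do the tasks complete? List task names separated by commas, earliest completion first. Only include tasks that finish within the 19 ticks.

completion order = A, H, G

t=0: queue=[A,H] q_used=0 → run A
t=1: queue=[A,H,G] q_used=1 → run A
t=2: queue=[H,G] q_used=0 → run H
t=3: queue=[H,G] q_used=1 → run H
t=4: queue=[G,H] q_used=0 → run G
t=5: queue=[G,H] q_used=1 → run G
t=6: queue=[H,G] q_used=0 → run H
t=7: queue=[H,G] q_used=1 → run H
t=8: queue=[G,H] q_used=0 → run G
t=9: queue=[G,H] q_used=1 → run G
t=10: queue=[H,G] q_used=0 → run H
t=11: queue=[H,G] q_used=1 → run H
t=12: queue=[G,H] q_used=0 → run G
t=13: queue=[G,H] q_used=1 → run G
t=14: queue=[H,G] q_used=0 → run H
t=15: queue=[H,G] q_used=1 → run H
t=16: queue=[G] q_used=0 → run G
t=17: queue=[G] q_used=1 → run G
t=18: (idle)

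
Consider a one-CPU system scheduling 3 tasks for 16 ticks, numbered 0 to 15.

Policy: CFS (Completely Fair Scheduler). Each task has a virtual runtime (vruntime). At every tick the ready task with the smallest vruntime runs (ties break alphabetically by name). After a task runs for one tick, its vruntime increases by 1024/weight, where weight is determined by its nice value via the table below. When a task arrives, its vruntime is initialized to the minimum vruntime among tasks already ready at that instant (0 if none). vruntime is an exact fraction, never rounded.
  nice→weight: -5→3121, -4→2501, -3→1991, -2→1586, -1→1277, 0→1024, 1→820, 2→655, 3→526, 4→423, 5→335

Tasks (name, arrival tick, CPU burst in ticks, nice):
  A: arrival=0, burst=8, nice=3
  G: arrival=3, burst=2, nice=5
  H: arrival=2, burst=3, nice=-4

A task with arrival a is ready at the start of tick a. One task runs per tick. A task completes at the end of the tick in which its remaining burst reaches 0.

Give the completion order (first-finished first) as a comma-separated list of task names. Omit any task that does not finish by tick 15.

completion order = H, G, A

t=0: vr[A=0] → run A
t=1: vr[A=512/263] → run A
t=2: vr[A=1024/263 H=1024/263] → run A
t=3: vr[A=1536/263 G=1024/263 H=1024/263] → run G
t=4: vr[A=1536/263 G=612352/88105 H=1024/263] → run H
t=5: vr[A=1536/263 G=612352/88105 H=2830336/657763] → run H
t=6: vr[A=1536/263 G=612352/88105 H=3099648/657763] → run H
t=7: vr[A=1536/263 G=612352/88105] → run A
t=8: vr[A=2048/263 G=612352/88105] → run G
t=9: vr[A=2048/263] → run A
t=10: vr[A=2560/263] → run A
t=11: vr[A=3072/263] → run A
t=12: vr[A=3584/263] → run A
t=13: (idle)
t=14: (idle)
t=15: (idle)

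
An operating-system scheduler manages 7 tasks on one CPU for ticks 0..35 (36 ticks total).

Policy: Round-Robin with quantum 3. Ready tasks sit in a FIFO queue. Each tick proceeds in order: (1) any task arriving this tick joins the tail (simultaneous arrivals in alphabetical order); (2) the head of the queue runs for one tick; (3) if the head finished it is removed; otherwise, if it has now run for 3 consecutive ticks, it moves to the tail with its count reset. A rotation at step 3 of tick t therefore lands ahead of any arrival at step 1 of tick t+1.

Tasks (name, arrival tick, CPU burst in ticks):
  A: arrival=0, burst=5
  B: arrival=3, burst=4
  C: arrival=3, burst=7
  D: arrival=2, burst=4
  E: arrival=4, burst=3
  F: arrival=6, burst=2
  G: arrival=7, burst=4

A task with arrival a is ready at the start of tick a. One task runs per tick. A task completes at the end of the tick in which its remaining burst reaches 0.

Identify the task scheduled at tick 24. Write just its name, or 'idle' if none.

t=0: queue=[A] q_used=0 → run A
t=1: queue=[A] q_used=1 → run A
t=2: queue=[A,D] q_used=2 → run A
t=3: queue=[D,A,B,C] q_used=0 → run D
t=4: queue=[D,A,B,C,E] q_used=1 → run D
t=5: queue=[D,A,B,C,E] q_used=2 → run D
t=6: queue=[A,B,C,E,D,F] q_used=0 → run A
t=7: queue=[A,B,C,E,D,F,G] q_used=1 → run A
t=8: queue=[B,C,E,D,F,G] q_used=0 → run B
t=9: queue=[B,C,E,D,F,G] q_used=1 → run B
t=10: queue=[B,C,E,D,F,G] q_used=2 → run B
t=11: queue=[C,E,D,F,G,B] q_used=0 → run C
t=12: queue=[C,E,D,F,G,B] q_used=1 → run C
t=13: queue=[C,E,D,F,G,B] q_used=2 → run C
t=14: queue=[E,D,F,G,B,C] q_used=0 → run E
t=15: queue=[E,D,F,G,B,C] q_used=1 → run E
t=16: queue=[E,D,F,G,B,C] q_used=2 → run E
t=17: queue=[D,F,G,B,C] q_used=0 → run D
t=18: queue=[F,G,B,C] q_used=0 → run F
t=19: queue=[F,G,B,C] q_used=1 → run F
t=20: queue=[G,B,C] q_used=0 → run G
t=21: queue=[G,B,C] q_used=1 → run G
t=22: queue=[G,B,C] q_used=2 → run G
t=23: queue=[B,C,G] q_used=0 → run B
t=24: queue=[C,G] q_used=0 → run C
t=25: queue=[C,G] q_used=1 → run C
t=26: queue=[C,G] q_used=2 → run C
t=27: queue=[G,C] q_used=0 → run G
t=28: queue=[C] q_used=0 → run C
t=29: (idle)
t=30: (idle)
t=31: (idle)
t=32: (idle)
t=33: (idle)
t=34: (idle)
t=35: (idle)

running at tick 24 = C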